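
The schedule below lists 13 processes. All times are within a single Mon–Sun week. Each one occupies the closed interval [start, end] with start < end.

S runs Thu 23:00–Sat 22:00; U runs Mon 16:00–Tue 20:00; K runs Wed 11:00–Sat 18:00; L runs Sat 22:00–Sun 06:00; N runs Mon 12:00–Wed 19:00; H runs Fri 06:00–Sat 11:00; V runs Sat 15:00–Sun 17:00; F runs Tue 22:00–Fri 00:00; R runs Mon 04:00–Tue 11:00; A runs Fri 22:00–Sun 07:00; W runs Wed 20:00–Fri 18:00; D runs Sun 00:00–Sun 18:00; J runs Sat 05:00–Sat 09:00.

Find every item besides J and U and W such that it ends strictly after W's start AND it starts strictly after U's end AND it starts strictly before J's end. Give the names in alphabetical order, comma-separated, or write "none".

Conditions: its end is strictly after W's start (X.end > Wed 20:00) AND its start is strictly after U's end (X.start > Tue 20:00) AND its start is strictly before J's end (X.start < Sat 09:00).
A: end Sun 07:00 > Wed 20:00? ✓; start Fri 22:00 > Tue 20:00? ✓; start Fri 22:00 < Sat 09:00? ✓ → yes.
D: end Sun 18:00 > Wed 20:00? ✓; start Sun 00:00 > Tue 20:00? ✓; start Sun 00:00 < Sat 09:00? ✗ → no.
F: end Fri 00:00 > Wed 20:00? ✓; start Tue 22:00 > Tue 20:00? ✓; start Tue 22:00 < Sat 09:00? ✓ → yes.
H: end Sat 11:00 > Wed 20:00? ✓; start Fri 06:00 > Tue 20:00? ✓; start Fri 06:00 < Sat 09:00? ✓ → yes.
K: end Sat 18:00 > Wed 20:00? ✓; start Wed 11:00 > Tue 20:00? ✓; start Wed 11:00 < Sat 09:00? ✓ → yes.
L: end Sun 06:00 > Wed 20:00? ✓; start Sat 22:00 > Tue 20:00? ✓; start Sat 22:00 < Sat 09:00? ✗ → no.
N: end Wed 19:00 > Wed 20:00? ✗; start Mon 12:00 > Tue 20:00? ✗; start Mon 12:00 < Sat 09:00? ✓ → no.
R: end Tue 11:00 > Wed 20:00? ✗; start Mon 04:00 > Tue 20:00? ✗; start Mon 04:00 < Sat 09:00? ✓ → no.
S: end Sat 22:00 > Wed 20:00? ✓; start Thu 23:00 > Tue 20:00? ✓; start Thu 23:00 < Sat 09:00? ✓ → yes.
V: end Sun 17:00 > Wed 20:00? ✓; start Sat 15:00 > Tue 20:00? ✓; start Sat 15:00 < Sat 09:00? ✗ → no.
Result: A, F, H, K, S.

A, F, H, K, S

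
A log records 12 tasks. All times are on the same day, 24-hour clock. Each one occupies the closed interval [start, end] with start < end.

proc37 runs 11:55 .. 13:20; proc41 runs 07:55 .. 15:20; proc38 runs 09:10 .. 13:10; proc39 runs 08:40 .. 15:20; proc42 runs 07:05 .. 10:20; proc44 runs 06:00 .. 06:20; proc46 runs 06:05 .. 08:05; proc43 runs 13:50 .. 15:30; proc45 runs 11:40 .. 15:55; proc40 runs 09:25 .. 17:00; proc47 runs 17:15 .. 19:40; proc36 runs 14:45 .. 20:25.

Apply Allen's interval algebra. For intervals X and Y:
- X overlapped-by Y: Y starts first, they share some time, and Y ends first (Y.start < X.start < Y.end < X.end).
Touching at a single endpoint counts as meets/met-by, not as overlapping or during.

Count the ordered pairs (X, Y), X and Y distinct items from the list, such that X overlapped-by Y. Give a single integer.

21

Checking all 132 ordered pairs for relation 'overlapped-by'; matching pairs in alphabetical order:
(proc36, proc39): proc36 overlapped-by proc39 ✓
(proc36, proc40): proc36 overlapped-by proc40 ✓
(proc36, proc41): proc36 overlapped-by proc41 ✓
(proc36, proc43): proc36 overlapped-by proc43 ✓
(proc36, proc45): proc36 overlapped-by proc45 ✓
(proc37, proc38): proc37 overlapped-by proc38 ✓
(proc38, proc42): proc38 overlapped-by proc42 ✓
(proc39, proc42): proc39 overlapped-by proc42 ✓
(proc40, proc38): proc40 overlapped-by proc38 ✓
(proc40, proc39): proc40 overlapped-by proc39 ✓
(proc40, proc41): proc40 overlapped-by proc41 ✓
(proc40, proc42): proc40 overlapped-by proc42 ✓
(proc41, proc42): proc41 overlapped-by proc42 ✓
(proc41, proc46): proc41 overlapped-by proc46 ✓
(proc42, proc46): proc42 overlapped-by proc46 ✓
(proc43, proc39): proc43 overlapped-by proc39 ✓
(proc43, proc41): proc43 overlapped-by proc41 ✓
(proc45, proc38): proc45 overlapped-by proc38 ✓
(proc45, proc39): proc45 overlapped-by proc39 ✓
(proc45, proc41): proc45 overlapped-by proc41 ✓
(proc46, proc44): proc46 overlapped-by proc44 ✓
Count: 21.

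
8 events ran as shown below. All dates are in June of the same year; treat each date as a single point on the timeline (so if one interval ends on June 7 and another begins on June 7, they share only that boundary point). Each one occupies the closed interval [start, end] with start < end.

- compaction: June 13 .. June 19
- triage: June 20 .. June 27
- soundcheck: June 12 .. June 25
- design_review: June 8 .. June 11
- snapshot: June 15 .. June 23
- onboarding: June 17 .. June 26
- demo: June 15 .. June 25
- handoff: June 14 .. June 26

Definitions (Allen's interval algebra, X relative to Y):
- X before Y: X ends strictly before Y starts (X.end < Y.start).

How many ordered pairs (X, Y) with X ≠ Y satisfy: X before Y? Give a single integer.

Checking all 56 ordered pairs for relation 'before'; matching pairs in alphabetical order:
(compaction, triage): compaction before triage ✓
(design_review, compaction): design_review before compaction ✓
(design_review, demo): design_review before demo ✓
(design_review, handoff): design_review before handoff ✓
(design_review, onboarding): design_review before onboarding ✓
(design_review, snapshot): design_review before snapshot ✓
(design_review, soundcheck): design_review before soundcheck ✓
(design_review, triage): design_review before triage ✓
Count: 8.

8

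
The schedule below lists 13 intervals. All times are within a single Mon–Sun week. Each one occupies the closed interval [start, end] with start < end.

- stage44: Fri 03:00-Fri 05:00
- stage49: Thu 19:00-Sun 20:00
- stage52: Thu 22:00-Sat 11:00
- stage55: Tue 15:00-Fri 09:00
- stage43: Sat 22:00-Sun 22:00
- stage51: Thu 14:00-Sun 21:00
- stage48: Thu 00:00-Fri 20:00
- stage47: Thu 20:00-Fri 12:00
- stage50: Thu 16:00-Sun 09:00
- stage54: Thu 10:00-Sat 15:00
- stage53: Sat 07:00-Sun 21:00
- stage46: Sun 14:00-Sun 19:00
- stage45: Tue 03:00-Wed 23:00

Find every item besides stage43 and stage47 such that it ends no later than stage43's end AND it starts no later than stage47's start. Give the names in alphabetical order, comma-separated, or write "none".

stage45, stage48, stage49, stage50, stage51, stage54, stage55

Conditions: its end is no later than stage43's end (X.end <= Sun 22:00) AND its start is no later than stage47's start (X.start <= Thu 20:00).
stage44: end Fri 05:00 <= Sun 22:00? ✓; start Fri 03:00 <= Thu 20:00? ✗ → no.
stage45: end Wed 23:00 <= Sun 22:00? ✓; start Tue 03:00 <= Thu 20:00? ✓ → yes.
stage46: end Sun 19:00 <= Sun 22:00? ✓; start Sun 14:00 <= Thu 20:00? ✗ → no.
stage48: end Fri 20:00 <= Sun 22:00? ✓; start Thu 00:00 <= Thu 20:00? ✓ → yes.
stage49: end Sun 20:00 <= Sun 22:00? ✓; start Thu 19:00 <= Thu 20:00? ✓ → yes.
stage50: end Sun 09:00 <= Sun 22:00? ✓; start Thu 16:00 <= Thu 20:00? ✓ → yes.
stage51: end Sun 21:00 <= Sun 22:00? ✓; start Thu 14:00 <= Thu 20:00? ✓ → yes.
stage52: end Sat 11:00 <= Sun 22:00? ✓; start Thu 22:00 <= Thu 20:00? ✗ → no.
stage53: end Sun 21:00 <= Sun 22:00? ✓; start Sat 07:00 <= Thu 20:00? ✗ → no.
stage54: end Sat 15:00 <= Sun 22:00? ✓; start Thu 10:00 <= Thu 20:00? ✓ → yes.
stage55: end Fri 09:00 <= Sun 22:00? ✓; start Tue 15:00 <= Thu 20:00? ✓ → yes.
Result: stage45, stage48, stage49, stage50, stage51, stage54, stage55.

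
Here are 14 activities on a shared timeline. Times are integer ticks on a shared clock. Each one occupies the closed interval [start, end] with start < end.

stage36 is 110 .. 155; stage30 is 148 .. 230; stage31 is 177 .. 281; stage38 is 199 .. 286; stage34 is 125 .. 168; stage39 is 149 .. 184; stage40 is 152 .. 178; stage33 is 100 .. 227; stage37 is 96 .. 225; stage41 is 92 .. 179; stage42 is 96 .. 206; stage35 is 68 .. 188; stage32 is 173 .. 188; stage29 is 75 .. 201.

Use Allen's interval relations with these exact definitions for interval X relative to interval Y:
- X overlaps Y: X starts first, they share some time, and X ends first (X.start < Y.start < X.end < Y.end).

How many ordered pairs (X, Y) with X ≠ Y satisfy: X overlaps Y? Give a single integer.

Checking all 182 ordered pairs for relation 'overlaps'; matching pairs in alphabetical order:
(stage29, stage30): stage29 overlaps stage30 ✓
(stage29, stage31): stage29 overlaps stage31 ✓
(stage29, stage33): stage29 overlaps stage33 ✓
(stage29, stage37): stage29 overlaps stage37 ✓
(stage29, stage38): stage29 overlaps stage38 ✓
(stage29, stage42): stage29 overlaps stage42 ✓
(stage30, stage31): stage30 overlaps stage31 ✓
(stage30, stage38): stage30 overlaps stage38 ✓
(stage31, stage38): stage31 overlaps stage38 ✓
(stage32, stage31): stage32 overlaps stage31 ✓
(stage33, stage30): stage33 overlaps stage30 ✓
(stage33, stage31): stage33 overlaps stage31 ✓
(stage33, stage38): stage33 overlaps stage38 ✓
(stage34, stage30): stage34 overlaps stage30 ✓
(stage34, stage39): stage34 overlaps stage39 ✓
(stage34, stage40): stage34 overlaps stage40 ✓
(stage35, stage29): stage35 overlaps stage29 ✓
(stage35, stage30): stage35 overlaps stage30 ✓
(stage35, stage31): stage35 overlaps stage31 ✓
(stage35, stage33): stage35 overlaps stage33 ✓
(stage35, stage37): stage35 overlaps stage37 ✓
(stage35, stage42): stage35 overlaps stage42 ✓
(stage36, stage30): stage36 overlaps stage30 ✓
(stage36, stage34): stage36 overlaps stage34 ✓
... plus 21 further pairs not listed.
Count: 45.

45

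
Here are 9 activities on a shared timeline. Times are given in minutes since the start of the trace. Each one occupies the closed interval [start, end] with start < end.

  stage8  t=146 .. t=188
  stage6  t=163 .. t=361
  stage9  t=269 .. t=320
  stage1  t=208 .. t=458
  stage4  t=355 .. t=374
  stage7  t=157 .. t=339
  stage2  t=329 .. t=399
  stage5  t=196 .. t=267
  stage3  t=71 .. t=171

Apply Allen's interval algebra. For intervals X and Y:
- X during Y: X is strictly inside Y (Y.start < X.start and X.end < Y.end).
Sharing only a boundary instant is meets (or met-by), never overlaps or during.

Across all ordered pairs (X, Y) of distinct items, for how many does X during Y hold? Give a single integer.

8

Checking all 72 ordered pairs for relation 'during'; matching pairs in alphabetical order:
(stage2, stage1): stage2 during stage1 ✓
(stage4, stage1): stage4 during stage1 ✓
(stage4, stage2): stage4 during stage2 ✓
(stage5, stage6): stage5 during stage6 ✓
(stage5, stage7): stage5 during stage7 ✓
(stage9, stage1): stage9 during stage1 ✓
(stage9, stage6): stage9 during stage6 ✓
(stage9, stage7): stage9 during stage7 ✓
Count: 8.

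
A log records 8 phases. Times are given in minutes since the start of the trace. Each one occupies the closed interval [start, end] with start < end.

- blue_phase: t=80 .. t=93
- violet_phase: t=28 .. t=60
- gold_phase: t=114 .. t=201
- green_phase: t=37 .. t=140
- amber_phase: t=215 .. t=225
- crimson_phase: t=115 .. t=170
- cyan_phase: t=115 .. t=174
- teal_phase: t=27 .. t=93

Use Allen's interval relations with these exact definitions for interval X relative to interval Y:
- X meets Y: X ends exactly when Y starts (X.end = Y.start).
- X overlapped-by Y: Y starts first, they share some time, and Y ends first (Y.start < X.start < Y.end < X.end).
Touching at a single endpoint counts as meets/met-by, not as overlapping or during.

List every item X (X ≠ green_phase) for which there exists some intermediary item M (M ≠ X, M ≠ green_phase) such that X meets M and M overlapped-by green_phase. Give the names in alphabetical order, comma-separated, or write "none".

Target green_phase = [t=37, t=140].
Intermediaries M with M overlapped-by green_phase: crimson_phase, cyan_phase, gold_phase.
Via crimson_phase — items with X meets crimson_phase: none.
Via cyan_phase — items with X meets cyan_phase: none.
Via gold_phase — items with X meets gold_phase: none.
Union: none.

none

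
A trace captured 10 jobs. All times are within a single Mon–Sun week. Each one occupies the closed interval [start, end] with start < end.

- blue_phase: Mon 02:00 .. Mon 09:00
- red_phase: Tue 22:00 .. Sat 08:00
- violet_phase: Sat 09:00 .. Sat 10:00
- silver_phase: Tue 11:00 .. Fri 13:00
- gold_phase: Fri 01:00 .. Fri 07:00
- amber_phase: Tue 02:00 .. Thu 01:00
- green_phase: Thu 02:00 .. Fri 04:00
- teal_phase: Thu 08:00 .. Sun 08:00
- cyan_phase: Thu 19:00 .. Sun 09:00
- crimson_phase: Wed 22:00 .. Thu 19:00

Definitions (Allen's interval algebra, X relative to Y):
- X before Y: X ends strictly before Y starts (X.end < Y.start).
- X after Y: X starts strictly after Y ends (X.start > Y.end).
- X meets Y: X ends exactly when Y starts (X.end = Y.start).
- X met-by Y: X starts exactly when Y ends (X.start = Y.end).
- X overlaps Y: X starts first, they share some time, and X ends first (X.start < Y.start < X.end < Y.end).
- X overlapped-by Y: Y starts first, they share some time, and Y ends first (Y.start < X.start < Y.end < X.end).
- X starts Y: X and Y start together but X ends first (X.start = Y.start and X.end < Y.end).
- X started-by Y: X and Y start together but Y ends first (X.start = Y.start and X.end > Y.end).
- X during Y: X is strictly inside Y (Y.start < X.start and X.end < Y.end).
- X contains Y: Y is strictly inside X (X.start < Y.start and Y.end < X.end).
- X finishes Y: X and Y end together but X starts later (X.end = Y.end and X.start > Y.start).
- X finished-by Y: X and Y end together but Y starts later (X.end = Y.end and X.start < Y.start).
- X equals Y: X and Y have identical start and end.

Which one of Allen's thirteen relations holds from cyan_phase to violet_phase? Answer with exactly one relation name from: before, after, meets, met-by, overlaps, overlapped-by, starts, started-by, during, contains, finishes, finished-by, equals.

contains

cyan_phase = [Thu 19:00, Sun 09:00]; violet_phase = [Sat 09:00, Sat 10:00].
Compare endpoints: cyan_phase.start < violet_phase.start, cyan_phase.start < violet_phase.end, cyan_phase.end > violet_phase.start, cyan_phase.end > violet_phase.end.
That pattern is 'contains'.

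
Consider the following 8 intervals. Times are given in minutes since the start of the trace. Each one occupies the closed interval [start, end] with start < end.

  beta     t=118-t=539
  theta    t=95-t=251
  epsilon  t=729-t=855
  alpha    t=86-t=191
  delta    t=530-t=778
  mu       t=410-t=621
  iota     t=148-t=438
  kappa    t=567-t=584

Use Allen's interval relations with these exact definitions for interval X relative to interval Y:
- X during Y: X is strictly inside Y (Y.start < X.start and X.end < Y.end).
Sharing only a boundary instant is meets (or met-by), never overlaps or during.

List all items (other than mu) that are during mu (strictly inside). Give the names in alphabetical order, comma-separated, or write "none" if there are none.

kappa

Target mu = [t=410, t=621].
alpha [t=86, t=191] → before → no.
beta [t=118, t=539] → overlaps → no.
delta [t=530, t=778] → overlapped-by → no.
epsilon [t=729, t=855] → after → no.
iota [t=148, t=438] → overlaps → no.
kappa [t=567, t=584] → during → yes.
theta [t=95, t=251] → before → no.
Result: kappa.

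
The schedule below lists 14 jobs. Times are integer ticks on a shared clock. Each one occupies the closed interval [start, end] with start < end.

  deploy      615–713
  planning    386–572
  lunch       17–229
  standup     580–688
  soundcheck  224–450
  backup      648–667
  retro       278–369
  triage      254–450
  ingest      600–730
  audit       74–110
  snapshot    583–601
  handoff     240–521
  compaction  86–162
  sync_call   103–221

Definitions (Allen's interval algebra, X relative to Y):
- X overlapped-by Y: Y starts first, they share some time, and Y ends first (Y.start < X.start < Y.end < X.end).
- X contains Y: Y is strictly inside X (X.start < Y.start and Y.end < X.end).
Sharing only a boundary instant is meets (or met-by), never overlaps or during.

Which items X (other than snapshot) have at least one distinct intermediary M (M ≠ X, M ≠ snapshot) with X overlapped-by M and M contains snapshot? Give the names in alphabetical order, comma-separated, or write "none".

Target snapshot = [583, 601].
Intermediaries M with M contains snapshot: standup.
Via standup — items with X overlapped-by standup: deploy, ingest.
Union: deploy, ingest.

deploy, ingest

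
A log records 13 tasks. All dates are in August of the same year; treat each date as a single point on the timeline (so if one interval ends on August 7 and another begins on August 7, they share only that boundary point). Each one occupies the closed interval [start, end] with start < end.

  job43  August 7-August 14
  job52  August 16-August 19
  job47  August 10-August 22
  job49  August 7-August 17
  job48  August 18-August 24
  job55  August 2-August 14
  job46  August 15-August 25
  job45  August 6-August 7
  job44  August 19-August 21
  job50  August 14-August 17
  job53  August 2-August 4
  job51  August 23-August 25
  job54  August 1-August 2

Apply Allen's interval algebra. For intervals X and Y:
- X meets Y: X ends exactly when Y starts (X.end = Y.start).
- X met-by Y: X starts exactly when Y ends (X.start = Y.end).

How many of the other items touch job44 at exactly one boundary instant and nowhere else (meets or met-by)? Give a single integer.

Target job44 = [August 19, August 21].
job43 [August 7, August 14] → before → no.
job45 [August 6, August 7] → before → no.
job46 [August 15, August 25] → contains → no.
job47 [August 10, August 22] → contains → no.
job48 [August 18, August 24] → contains → no.
job49 [August 7, August 17] → before → no.
job50 [August 14, August 17] → before → no.
job51 [August 23, August 25] → after → no.
job52 [August 16, August 19] → meets → counts.
job53 [August 2, August 4] → before → no.
job54 [August 1, August 2] → before → no.
job55 [August 2, August 14] → before → no.
Total: 1.

1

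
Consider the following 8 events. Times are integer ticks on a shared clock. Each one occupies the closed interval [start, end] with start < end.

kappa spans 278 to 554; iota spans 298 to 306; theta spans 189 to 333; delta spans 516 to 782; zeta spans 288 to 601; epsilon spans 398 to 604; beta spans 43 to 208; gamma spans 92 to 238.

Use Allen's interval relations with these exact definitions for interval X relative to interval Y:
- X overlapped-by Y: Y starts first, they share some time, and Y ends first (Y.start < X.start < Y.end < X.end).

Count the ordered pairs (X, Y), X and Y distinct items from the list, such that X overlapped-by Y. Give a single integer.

11

Checking all 56 ordered pairs for relation 'overlapped-by'; matching pairs in alphabetical order:
(delta, epsilon): delta overlapped-by epsilon ✓
(delta, kappa): delta overlapped-by kappa ✓
(delta, zeta): delta overlapped-by zeta ✓
(epsilon, kappa): epsilon overlapped-by kappa ✓
(epsilon, zeta): epsilon overlapped-by zeta ✓
(gamma, beta): gamma overlapped-by beta ✓
(kappa, theta): kappa overlapped-by theta ✓
(theta, beta): theta overlapped-by beta ✓
(theta, gamma): theta overlapped-by gamma ✓
(zeta, kappa): zeta overlapped-by kappa ✓
(zeta, theta): zeta overlapped-by theta ✓
Count: 11.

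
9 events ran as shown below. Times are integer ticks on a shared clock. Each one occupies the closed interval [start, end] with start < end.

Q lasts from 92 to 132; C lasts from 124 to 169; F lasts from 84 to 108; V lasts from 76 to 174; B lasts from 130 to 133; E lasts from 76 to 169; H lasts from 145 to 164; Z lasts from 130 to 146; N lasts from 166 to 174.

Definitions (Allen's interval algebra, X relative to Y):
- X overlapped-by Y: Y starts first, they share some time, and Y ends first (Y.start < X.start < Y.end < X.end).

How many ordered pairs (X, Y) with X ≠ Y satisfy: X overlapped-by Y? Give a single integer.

7

Checking all 72 ordered pairs for relation 'overlapped-by'; matching pairs in alphabetical order:
(B, Q): B overlapped-by Q ✓
(C, Q): C overlapped-by Q ✓
(H, Z): H overlapped-by Z ✓
(N, C): N overlapped-by C ✓
(N, E): N overlapped-by E ✓
(Q, F): Q overlapped-by F ✓
(Z, Q): Z overlapped-by Q ✓
Count: 7.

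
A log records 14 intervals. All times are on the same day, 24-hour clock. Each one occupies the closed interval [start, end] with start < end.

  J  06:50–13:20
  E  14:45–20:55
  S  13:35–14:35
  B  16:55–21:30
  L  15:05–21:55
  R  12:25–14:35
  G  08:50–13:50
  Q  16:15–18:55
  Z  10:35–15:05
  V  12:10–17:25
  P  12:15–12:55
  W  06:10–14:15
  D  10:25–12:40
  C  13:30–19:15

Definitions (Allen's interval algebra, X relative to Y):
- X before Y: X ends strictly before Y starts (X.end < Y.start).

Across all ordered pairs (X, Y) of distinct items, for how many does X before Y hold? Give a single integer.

Checking all 182 ordered pairs for relation 'before'; matching pairs in alphabetical order:
(D, B): D before B ✓
(D, C): D before C ✓
(D, E): D before E ✓
(D, L): D before L ✓
(D, Q): D before Q ✓
(D, S): D before S ✓
(G, B): G before B ✓
(G, E): G before E ✓
(G, L): G before L ✓
(G, Q): G before Q ✓
(J, B): J before B ✓
(J, C): J before C ✓
(J, E): J before E ✓
(J, L): J before L ✓
(J, Q): J before Q ✓
(J, S): J before S ✓
(P, B): P before B ✓
(P, C): P before C ✓
(P, E): P before E ✓
(P, L): P before L ✓
(P, Q): P before Q ✓
(P, S): P before S ✓
(R, B): R before B ✓
(R, E): R before E ✓
... plus 12 further pairs not listed.
Count: 36.

36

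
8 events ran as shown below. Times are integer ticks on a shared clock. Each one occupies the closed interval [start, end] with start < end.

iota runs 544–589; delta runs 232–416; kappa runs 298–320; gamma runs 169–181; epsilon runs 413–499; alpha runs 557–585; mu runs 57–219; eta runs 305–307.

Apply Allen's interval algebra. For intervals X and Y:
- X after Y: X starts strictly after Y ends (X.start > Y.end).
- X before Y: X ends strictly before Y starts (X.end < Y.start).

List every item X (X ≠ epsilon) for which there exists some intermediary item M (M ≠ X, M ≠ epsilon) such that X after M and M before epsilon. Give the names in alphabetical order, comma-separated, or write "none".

Target epsilon = [413, 499].
Intermediaries M with M before epsilon: eta, gamma, kappa, mu.
Via eta — items with X after eta: alpha, iota.
Via gamma — items with X after gamma: alpha, delta, eta, iota, kappa.
Via kappa — items with X after kappa: alpha, iota.
Via mu — items with X after mu: alpha, delta, eta, iota, kappa.
Union: alpha, delta, eta, iota, kappa.

alpha, delta, eta, iota, kappa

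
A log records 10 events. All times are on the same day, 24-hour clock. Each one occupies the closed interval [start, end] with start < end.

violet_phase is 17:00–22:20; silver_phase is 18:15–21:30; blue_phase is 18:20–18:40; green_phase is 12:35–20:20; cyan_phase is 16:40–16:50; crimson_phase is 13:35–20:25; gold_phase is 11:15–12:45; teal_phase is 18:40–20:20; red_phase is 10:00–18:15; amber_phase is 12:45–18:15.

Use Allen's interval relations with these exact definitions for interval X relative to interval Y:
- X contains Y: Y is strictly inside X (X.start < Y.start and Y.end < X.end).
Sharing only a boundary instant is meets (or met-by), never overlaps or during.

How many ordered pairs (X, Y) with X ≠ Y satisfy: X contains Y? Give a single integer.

14

Checking all 90 ordered pairs for relation 'contains'; matching pairs in alphabetical order:
(amber_phase, cyan_phase): amber_phase contains cyan_phase ✓
(crimson_phase, blue_phase): crimson_phase contains blue_phase ✓
(crimson_phase, cyan_phase): crimson_phase contains cyan_phase ✓
(crimson_phase, teal_phase): crimson_phase contains teal_phase ✓
(green_phase, amber_phase): green_phase contains amber_phase ✓
(green_phase, blue_phase): green_phase contains blue_phase ✓
(green_phase, cyan_phase): green_phase contains cyan_phase ✓
(red_phase, cyan_phase): red_phase contains cyan_phase ✓
(red_phase, gold_phase): red_phase contains gold_phase ✓
(silver_phase, blue_phase): silver_phase contains blue_phase ✓
(silver_phase, teal_phase): silver_phase contains teal_phase ✓
(violet_phase, blue_phase): violet_phase contains blue_phase ✓
(violet_phase, silver_phase): violet_phase contains silver_phase ✓
(violet_phase, teal_phase): violet_phase contains teal_phase ✓
Count: 14.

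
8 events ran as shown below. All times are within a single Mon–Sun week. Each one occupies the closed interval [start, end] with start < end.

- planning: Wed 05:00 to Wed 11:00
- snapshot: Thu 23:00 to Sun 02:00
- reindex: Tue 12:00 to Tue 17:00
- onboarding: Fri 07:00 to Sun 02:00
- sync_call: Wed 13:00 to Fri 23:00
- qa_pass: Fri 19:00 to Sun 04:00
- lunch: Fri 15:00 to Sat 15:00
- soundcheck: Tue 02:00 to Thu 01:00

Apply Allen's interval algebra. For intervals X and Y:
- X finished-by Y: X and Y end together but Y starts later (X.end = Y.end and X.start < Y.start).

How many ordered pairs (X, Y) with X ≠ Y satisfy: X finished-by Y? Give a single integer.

1

Checking all 56 ordered pairs for relation 'finished-by'; matching pairs in alphabetical order:
(snapshot, onboarding): snapshot finished-by onboarding ✓
Count: 1.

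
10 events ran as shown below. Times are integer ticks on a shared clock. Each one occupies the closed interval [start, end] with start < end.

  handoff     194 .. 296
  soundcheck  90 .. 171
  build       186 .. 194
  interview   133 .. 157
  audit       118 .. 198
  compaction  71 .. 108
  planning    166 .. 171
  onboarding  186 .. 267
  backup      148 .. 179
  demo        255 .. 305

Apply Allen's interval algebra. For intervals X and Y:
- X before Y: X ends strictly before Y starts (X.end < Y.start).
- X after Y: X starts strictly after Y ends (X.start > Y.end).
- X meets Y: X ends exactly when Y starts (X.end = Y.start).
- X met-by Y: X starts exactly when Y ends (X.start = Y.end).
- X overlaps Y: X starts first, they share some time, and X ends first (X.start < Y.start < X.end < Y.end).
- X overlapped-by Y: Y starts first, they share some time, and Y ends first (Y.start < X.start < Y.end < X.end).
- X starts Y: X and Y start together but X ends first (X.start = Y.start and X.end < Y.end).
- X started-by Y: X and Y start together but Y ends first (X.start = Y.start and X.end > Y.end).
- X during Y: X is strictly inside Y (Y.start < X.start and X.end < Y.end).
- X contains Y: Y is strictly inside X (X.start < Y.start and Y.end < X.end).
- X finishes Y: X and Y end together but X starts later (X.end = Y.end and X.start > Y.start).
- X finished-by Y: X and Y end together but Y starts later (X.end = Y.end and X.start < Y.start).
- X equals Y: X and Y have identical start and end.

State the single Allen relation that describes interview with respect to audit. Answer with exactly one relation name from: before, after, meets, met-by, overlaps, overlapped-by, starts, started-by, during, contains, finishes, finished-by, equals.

during

interview = [133, 157]; audit = [118, 198].
Compare endpoints: interview.start > audit.start, interview.start < audit.end, interview.end > audit.start, interview.end < audit.end.
That pattern is 'during'.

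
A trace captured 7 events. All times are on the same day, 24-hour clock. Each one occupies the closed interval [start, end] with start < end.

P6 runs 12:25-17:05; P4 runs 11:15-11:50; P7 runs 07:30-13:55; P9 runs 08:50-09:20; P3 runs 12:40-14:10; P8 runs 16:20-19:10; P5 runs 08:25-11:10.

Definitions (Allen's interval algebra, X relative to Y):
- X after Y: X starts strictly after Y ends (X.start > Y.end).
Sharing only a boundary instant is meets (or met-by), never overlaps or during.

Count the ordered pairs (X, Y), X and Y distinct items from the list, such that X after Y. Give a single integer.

13

Checking all 42 ordered pairs for relation 'after'; matching pairs in alphabetical order:
(P3, P4): P3 after P4 ✓
(P3, P5): P3 after P5 ✓
(P3, P9): P3 after P9 ✓
(P4, P5): P4 after P5 ✓
(P4, P9): P4 after P9 ✓
(P6, P4): P6 after P4 ✓
(P6, P5): P6 after P5 ✓
(P6, P9): P6 after P9 ✓
(P8, P3): P8 after P3 ✓
(P8, P4): P8 after P4 ✓
(P8, P5): P8 after P5 ✓
(P8, P7): P8 after P7 ✓
(P8, P9): P8 after P9 ✓
Count: 13.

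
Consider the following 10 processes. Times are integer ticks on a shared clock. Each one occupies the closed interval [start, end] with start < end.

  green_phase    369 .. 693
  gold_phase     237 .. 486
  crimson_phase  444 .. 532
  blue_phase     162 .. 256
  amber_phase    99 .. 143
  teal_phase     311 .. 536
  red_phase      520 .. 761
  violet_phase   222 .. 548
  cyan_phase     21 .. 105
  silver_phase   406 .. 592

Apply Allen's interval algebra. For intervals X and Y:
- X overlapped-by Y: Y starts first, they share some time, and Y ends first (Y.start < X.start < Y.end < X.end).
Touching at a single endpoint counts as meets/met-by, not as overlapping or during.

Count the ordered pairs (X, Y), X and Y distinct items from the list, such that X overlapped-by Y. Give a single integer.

16

Checking all 90 ordered pairs for relation 'overlapped-by'; matching pairs in alphabetical order:
(amber_phase, cyan_phase): amber_phase overlapped-by cyan_phase ✓
(crimson_phase, gold_phase): crimson_phase overlapped-by gold_phase ✓
(gold_phase, blue_phase): gold_phase overlapped-by blue_phase ✓
(green_phase, gold_phase): green_phase overlapped-by gold_phase ✓
(green_phase, teal_phase): green_phase overlapped-by teal_phase ✓
(green_phase, violet_phase): green_phase overlapped-by violet_phase ✓
(red_phase, crimson_phase): red_phase overlapped-by crimson_phase ✓
(red_phase, green_phase): red_phase overlapped-by green_phase ✓
(red_phase, silver_phase): red_phase overlapped-by silver_phase ✓
(red_phase, teal_phase): red_phase overlapped-by teal_phase ✓
(red_phase, violet_phase): red_phase overlapped-by violet_phase ✓
(silver_phase, gold_phase): silver_phase overlapped-by gold_phase ✓
(silver_phase, teal_phase): silver_phase overlapped-by teal_phase ✓
(silver_phase, violet_phase): silver_phase overlapped-by violet_phase ✓
(teal_phase, gold_phase): teal_phase overlapped-by gold_phase ✓
(violet_phase, blue_phase): violet_phase overlapped-by blue_phase ✓
Count: 16.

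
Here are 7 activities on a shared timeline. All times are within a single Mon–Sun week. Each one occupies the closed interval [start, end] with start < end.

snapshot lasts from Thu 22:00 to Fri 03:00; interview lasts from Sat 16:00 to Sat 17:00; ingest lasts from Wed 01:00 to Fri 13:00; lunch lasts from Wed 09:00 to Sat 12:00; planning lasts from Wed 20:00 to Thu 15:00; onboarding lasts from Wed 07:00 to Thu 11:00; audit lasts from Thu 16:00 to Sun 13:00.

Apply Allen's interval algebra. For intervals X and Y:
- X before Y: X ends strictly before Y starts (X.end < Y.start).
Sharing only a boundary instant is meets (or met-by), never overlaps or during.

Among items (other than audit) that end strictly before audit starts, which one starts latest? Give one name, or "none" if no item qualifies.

Target audit = [Thu 16:00, Sun 13:00].
ingest [Wed 01:00, Fri 13:00] → overlaps → excluded.
interview [Sat 16:00, Sat 17:00] → during → excluded.
lunch [Wed 09:00, Sat 12:00] → overlaps → excluded.
onboarding [Wed 07:00, Thu 11:00] → before → candidate.
planning [Wed 20:00, Thu 15:00] → before → candidate.
snapshot [Thu 22:00, Fri 03:00] → during → excluded.
Among candidates, latest start is Wed 20:00 → planning.

planning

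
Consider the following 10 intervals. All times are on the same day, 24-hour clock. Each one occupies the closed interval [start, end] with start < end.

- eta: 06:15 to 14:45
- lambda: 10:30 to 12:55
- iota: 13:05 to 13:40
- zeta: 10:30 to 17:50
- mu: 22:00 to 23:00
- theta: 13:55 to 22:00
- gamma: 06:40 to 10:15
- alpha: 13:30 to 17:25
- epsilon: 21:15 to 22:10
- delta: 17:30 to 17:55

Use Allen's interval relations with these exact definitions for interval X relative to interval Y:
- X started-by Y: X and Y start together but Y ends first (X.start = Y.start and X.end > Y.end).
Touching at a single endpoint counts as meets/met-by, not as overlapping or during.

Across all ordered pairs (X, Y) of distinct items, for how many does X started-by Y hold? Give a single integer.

1

Checking all 90 ordered pairs for relation 'started-by'; matching pairs in alphabetical order:
(zeta, lambda): zeta started-by lambda ✓
Count: 1.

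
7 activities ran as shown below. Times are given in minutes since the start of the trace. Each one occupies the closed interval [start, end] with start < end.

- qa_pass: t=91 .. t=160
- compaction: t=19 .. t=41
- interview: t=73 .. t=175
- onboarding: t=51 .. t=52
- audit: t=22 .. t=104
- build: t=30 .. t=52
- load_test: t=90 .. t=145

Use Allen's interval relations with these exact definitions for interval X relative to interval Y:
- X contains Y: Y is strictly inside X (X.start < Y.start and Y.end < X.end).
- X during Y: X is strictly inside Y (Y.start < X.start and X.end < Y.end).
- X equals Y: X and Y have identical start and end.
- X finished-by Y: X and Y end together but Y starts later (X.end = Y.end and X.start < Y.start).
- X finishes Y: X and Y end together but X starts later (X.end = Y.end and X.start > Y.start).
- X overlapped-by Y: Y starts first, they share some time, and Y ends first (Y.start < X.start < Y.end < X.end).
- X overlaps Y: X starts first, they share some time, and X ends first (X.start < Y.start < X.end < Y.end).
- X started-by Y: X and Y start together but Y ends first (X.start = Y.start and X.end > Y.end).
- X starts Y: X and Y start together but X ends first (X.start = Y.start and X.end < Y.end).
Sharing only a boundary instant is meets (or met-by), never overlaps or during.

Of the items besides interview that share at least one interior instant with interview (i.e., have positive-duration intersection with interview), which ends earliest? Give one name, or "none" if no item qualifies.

Target interview = [t=73, t=175].
audit [t=22, t=104] → overlaps → candidate.
build [t=30, t=52] → before → excluded.
compaction [t=19, t=41] → before → excluded.
load_test [t=90, t=145] → during → candidate.
onboarding [t=51, t=52] → before → excluded.
qa_pass [t=91, t=160] → during → candidate.
Among candidates, earliest end is t=104 → audit.

audit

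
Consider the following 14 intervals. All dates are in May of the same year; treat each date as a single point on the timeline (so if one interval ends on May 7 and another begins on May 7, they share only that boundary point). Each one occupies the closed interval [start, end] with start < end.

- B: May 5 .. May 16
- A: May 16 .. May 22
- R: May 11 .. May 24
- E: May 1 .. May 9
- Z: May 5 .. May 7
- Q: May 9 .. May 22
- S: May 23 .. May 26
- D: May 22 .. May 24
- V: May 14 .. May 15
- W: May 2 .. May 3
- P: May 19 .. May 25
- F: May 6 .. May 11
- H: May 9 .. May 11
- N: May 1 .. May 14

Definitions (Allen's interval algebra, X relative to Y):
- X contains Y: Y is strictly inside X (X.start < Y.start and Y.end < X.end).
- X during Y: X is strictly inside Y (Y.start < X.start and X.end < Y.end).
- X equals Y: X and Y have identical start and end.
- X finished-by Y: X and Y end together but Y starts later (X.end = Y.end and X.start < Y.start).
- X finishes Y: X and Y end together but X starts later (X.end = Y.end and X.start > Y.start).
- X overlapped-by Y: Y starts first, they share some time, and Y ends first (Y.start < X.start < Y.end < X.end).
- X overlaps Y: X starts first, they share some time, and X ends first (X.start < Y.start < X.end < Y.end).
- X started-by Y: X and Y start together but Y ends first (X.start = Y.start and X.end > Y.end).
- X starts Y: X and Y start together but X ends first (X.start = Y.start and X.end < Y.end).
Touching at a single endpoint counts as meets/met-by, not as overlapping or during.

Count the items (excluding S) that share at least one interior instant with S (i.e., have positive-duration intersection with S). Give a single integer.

Target S = [May 23, May 26].
A [May 16, May 22] → before → no.
B [May 5, May 16] → before → no.
D [May 22, May 24] → overlaps → counts.
E [May 1, May 9] → before → no.
F [May 6, May 11] → before → no.
H [May 9, May 11] → before → no.
N [May 1, May 14] → before → no.
P [May 19, May 25] → overlaps → counts.
Q [May 9, May 22] → before → no.
R [May 11, May 24] → overlaps → counts.
V [May 14, May 15] → before → no.
W [May 2, May 3] → before → no.
Z [May 5, May 7] → before → no.
Total: 3.

3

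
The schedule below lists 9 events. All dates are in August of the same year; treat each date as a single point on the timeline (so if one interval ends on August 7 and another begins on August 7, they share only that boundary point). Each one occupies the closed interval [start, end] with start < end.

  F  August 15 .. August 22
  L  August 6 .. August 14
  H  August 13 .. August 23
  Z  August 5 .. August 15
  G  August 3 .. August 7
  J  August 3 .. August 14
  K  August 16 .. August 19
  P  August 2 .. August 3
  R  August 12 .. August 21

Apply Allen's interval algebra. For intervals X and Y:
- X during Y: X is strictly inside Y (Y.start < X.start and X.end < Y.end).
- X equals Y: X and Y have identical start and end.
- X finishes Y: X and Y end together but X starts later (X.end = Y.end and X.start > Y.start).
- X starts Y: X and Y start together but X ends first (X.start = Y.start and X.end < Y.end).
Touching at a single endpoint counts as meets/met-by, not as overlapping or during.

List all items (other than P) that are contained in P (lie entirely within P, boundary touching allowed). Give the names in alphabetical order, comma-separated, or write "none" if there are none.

none

Target P = [August 2, August 3].
F [August 15, August 22] → after → no.
G [August 3, August 7] → met-by → no.
H [August 13, August 23] → after → no.
J [August 3, August 14] → met-by → no.
K [August 16, August 19] → after → no.
L [August 6, August 14] → after → no.
R [August 12, August 21] → after → no.
Z [August 5, August 15] → after → no.
Result: none.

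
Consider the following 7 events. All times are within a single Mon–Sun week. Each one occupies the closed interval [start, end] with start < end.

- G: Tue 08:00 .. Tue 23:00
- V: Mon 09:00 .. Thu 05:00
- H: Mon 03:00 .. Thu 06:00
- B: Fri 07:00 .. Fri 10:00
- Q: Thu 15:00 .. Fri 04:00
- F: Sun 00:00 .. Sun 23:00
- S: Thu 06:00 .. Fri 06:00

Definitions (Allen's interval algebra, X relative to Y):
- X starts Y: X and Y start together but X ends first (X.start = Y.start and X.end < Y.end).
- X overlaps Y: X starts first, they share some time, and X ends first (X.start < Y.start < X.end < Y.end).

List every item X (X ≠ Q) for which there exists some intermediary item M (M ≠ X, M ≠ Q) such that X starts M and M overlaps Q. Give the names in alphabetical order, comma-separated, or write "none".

Target Q = [Thu 15:00, Fri 04:00].
Intermediaries M with M overlaps Q: none.
Union: none.

none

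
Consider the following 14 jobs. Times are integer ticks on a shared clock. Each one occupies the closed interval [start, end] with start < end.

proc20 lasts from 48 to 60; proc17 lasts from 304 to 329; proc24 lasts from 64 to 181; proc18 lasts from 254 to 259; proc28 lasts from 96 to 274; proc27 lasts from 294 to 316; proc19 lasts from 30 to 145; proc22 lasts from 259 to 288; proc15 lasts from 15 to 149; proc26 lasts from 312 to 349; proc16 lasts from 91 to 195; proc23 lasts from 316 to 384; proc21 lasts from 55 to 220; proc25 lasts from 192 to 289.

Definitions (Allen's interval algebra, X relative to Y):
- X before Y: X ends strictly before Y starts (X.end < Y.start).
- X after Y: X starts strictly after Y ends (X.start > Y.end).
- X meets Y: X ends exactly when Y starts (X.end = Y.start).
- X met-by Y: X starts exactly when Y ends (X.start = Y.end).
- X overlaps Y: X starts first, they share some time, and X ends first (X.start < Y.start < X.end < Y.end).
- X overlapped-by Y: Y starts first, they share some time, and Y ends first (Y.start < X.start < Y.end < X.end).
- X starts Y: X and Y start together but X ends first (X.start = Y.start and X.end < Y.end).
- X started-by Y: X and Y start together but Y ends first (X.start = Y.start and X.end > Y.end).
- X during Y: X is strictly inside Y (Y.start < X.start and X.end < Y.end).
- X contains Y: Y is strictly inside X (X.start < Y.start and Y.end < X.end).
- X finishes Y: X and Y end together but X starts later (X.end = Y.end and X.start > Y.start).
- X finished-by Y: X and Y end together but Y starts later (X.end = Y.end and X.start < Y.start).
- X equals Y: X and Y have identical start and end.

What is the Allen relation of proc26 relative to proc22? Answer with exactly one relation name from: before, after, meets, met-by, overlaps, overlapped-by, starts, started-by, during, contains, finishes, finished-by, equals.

after

proc26 = [312, 349]; proc22 = [259, 288].
Compare endpoints: proc26.start > proc22.start, proc26.start > proc22.end, proc26.end > proc22.start, proc26.end > proc22.end.
That pattern is 'after'.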